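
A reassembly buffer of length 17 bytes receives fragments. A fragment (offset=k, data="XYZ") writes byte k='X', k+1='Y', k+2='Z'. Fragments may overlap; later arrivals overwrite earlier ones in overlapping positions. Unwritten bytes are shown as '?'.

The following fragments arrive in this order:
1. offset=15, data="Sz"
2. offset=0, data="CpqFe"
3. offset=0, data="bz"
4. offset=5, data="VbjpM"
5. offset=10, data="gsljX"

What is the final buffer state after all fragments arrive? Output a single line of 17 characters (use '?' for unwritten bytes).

Fragment 1: offset=15 data="Sz" -> buffer=???????????????Sz
Fragment 2: offset=0 data="CpqFe" -> buffer=CpqFe??????????Sz
Fragment 3: offset=0 data="bz" -> buffer=bzqFe??????????Sz
Fragment 4: offset=5 data="VbjpM" -> buffer=bzqFeVbjpM?????Sz
Fragment 5: offset=10 data="gsljX" -> buffer=bzqFeVbjpMgsljXSz

Answer: bzqFeVbjpMgsljXSz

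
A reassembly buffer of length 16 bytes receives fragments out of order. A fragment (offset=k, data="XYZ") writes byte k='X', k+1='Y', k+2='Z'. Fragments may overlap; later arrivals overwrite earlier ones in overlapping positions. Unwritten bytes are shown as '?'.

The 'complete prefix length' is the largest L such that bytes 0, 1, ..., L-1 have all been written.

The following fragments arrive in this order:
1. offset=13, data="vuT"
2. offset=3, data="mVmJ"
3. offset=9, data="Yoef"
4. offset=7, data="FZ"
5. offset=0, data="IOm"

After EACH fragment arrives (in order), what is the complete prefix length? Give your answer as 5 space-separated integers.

Fragment 1: offset=13 data="vuT" -> buffer=?????????????vuT -> prefix_len=0
Fragment 2: offset=3 data="mVmJ" -> buffer=???mVmJ??????vuT -> prefix_len=0
Fragment 3: offset=9 data="Yoef" -> buffer=???mVmJ??YoefvuT -> prefix_len=0
Fragment 4: offset=7 data="FZ" -> buffer=???mVmJFZYoefvuT -> prefix_len=0
Fragment 5: offset=0 data="IOm" -> buffer=IOmmVmJFZYoefvuT -> prefix_len=16

Answer: 0 0 0 0 16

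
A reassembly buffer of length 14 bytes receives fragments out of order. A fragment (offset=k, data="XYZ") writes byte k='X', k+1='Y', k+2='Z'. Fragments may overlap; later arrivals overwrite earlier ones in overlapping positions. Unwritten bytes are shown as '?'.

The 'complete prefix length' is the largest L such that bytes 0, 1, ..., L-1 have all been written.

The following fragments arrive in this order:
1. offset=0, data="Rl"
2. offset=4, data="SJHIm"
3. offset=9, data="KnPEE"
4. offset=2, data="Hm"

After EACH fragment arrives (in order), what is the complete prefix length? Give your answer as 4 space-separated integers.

Answer: 2 2 2 14

Derivation:
Fragment 1: offset=0 data="Rl" -> buffer=Rl???????????? -> prefix_len=2
Fragment 2: offset=4 data="SJHIm" -> buffer=Rl??SJHIm????? -> prefix_len=2
Fragment 3: offset=9 data="KnPEE" -> buffer=Rl??SJHImKnPEE -> prefix_len=2
Fragment 4: offset=2 data="Hm" -> buffer=RlHmSJHImKnPEE -> prefix_len=14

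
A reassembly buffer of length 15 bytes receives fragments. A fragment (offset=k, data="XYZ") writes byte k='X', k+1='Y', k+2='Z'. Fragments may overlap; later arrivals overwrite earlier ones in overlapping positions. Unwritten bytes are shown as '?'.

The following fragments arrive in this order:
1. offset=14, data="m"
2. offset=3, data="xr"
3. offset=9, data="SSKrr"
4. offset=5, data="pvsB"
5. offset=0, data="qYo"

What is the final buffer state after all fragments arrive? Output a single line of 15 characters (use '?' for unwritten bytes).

Fragment 1: offset=14 data="m" -> buffer=??????????????m
Fragment 2: offset=3 data="xr" -> buffer=???xr?????????m
Fragment 3: offset=9 data="SSKrr" -> buffer=???xr????SSKrrm
Fragment 4: offset=5 data="pvsB" -> buffer=???xrpvsBSSKrrm
Fragment 5: offset=0 data="qYo" -> buffer=qYoxrpvsBSSKrrm

Answer: qYoxrpvsBSSKrrm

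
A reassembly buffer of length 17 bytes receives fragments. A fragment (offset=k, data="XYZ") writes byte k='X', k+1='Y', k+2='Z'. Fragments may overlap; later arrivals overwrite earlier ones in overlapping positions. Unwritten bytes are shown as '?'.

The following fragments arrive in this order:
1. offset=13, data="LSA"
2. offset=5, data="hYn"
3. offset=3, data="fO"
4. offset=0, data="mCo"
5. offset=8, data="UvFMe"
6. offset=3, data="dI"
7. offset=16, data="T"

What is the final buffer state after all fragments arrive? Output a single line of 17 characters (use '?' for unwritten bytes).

Answer: mCodIhYnUvFMeLSAT

Derivation:
Fragment 1: offset=13 data="LSA" -> buffer=?????????????LSA?
Fragment 2: offset=5 data="hYn" -> buffer=?????hYn?????LSA?
Fragment 3: offset=3 data="fO" -> buffer=???fOhYn?????LSA?
Fragment 4: offset=0 data="mCo" -> buffer=mCofOhYn?????LSA?
Fragment 5: offset=8 data="UvFMe" -> buffer=mCofOhYnUvFMeLSA?
Fragment 6: offset=3 data="dI" -> buffer=mCodIhYnUvFMeLSA?
Fragment 7: offset=16 data="T" -> buffer=mCodIhYnUvFMeLSAT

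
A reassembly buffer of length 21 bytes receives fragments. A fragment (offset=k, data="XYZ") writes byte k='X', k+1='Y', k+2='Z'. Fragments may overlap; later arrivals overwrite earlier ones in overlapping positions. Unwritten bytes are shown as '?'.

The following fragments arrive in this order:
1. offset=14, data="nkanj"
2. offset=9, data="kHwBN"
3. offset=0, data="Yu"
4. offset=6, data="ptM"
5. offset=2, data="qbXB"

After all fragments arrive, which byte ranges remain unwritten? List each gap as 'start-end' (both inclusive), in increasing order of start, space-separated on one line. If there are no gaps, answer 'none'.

Answer: 19-20

Derivation:
Fragment 1: offset=14 len=5
Fragment 2: offset=9 len=5
Fragment 3: offset=0 len=2
Fragment 4: offset=6 len=3
Fragment 5: offset=2 len=4
Gaps: 19-20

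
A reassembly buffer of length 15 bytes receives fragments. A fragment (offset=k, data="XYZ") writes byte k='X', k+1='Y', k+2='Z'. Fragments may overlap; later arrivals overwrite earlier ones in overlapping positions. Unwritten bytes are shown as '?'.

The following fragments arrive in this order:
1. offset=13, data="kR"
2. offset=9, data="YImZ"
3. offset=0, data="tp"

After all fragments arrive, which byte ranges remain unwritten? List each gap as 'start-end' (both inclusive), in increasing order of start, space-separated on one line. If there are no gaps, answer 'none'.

Answer: 2-8

Derivation:
Fragment 1: offset=13 len=2
Fragment 2: offset=9 len=4
Fragment 3: offset=0 len=2
Gaps: 2-8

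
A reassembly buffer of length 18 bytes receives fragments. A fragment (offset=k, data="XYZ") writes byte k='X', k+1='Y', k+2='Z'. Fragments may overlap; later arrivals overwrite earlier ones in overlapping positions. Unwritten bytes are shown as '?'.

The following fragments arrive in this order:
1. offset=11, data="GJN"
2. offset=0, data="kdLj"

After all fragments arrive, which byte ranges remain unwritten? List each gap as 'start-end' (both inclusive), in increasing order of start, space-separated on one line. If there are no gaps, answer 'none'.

Fragment 1: offset=11 len=3
Fragment 2: offset=0 len=4
Gaps: 4-10 14-17

Answer: 4-10 14-17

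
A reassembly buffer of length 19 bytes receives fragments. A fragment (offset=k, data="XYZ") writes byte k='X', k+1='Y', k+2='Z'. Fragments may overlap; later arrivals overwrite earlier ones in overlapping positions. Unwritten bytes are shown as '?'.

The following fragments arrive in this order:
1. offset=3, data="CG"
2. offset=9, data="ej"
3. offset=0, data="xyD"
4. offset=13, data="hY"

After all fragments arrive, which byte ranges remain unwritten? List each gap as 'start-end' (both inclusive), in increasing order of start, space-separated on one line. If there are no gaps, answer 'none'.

Answer: 5-8 11-12 15-18

Derivation:
Fragment 1: offset=3 len=2
Fragment 2: offset=9 len=2
Fragment 3: offset=0 len=3
Fragment 4: offset=13 len=2
Gaps: 5-8 11-12 15-18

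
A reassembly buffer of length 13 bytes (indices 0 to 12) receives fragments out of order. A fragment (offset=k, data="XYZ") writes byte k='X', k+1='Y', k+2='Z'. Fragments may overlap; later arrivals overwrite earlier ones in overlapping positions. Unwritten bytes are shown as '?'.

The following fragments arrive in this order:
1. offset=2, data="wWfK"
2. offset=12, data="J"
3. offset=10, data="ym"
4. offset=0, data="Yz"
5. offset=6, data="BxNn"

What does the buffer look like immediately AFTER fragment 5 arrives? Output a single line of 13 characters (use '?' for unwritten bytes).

Fragment 1: offset=2 data="wWfK" -> buffer=??wWfK???????
Fragment 2: offset=12 data="J" -> buffer=??wWfK??????J
Fragment 3: offset=10 data="ym" -> buffer=??wWfK????ymJ
Fragment 4: offset=0 data="Yz" -> buffer=YzwWfK????ymJ
Fragment 5: offset=6 data="BxNn" -> buffer=YzwWfKBxNnymJ

Answer: YzwWfKBxNnymJ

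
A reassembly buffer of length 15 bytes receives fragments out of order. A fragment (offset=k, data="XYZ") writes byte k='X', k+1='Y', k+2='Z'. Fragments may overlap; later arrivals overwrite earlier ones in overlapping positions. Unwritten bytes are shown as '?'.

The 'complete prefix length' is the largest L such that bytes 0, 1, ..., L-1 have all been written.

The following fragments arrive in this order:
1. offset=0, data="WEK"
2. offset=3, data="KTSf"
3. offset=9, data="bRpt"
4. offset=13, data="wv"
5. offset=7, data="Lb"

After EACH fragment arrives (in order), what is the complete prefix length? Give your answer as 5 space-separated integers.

Answer: 3 7 7 7 15

Derivation:
Fragment 1: offset=0 data="WEK" -> buffer=WEK???????????? -> prefix_len=3
Fragment 2: offset=3 data="KTSf" -> buffer=WEKKTSf???????? -> prefix_len=7
Fragment 3: offset=9 data="bRpt" -> buffer=WEKKTSf??bRpt?? -> prefix_len=7
Fragment 4: offset=13 data="wv" -> buffer=WEKKTSf??bRptwv -> prefix_len=7
Fragment 5: offset=7 data="Lb" -> buffer=WEKKTSfLbbRptwv -> prefix_len=15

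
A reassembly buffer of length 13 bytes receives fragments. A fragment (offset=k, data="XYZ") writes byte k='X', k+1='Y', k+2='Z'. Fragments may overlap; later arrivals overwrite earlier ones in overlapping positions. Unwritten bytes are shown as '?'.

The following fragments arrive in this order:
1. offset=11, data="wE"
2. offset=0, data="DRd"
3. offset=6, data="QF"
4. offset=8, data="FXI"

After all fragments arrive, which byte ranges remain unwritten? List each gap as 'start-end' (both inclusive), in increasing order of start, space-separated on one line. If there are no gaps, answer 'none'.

Answer: 3-5

Derivation:
Fragment 1: offset=11 len=2
Fragment 2: offset=0 len=3
Fragment 3: offset=6 len=2
Fragment 4: offset=8 len=3
Gaps: 3-5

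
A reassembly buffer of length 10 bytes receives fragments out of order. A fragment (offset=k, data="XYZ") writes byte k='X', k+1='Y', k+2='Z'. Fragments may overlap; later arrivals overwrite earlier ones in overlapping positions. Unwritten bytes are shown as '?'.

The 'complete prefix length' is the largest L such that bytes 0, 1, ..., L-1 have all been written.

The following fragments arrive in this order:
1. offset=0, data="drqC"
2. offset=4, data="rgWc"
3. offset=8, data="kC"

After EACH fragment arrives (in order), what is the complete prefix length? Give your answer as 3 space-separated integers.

Answer: 4 8 10

Derivation:
Fragment 1: offset=0 data="drqC" -> buffer=drqC?????? -> prefix_len=4
Fragment 2: offset=4 data="rgWc" -> buffer=drqCrgWc?? -> prefix_len=8
Fragment 3: offset=8 data="kC" -> buffer=drqCrgWckC -> prefix_len=10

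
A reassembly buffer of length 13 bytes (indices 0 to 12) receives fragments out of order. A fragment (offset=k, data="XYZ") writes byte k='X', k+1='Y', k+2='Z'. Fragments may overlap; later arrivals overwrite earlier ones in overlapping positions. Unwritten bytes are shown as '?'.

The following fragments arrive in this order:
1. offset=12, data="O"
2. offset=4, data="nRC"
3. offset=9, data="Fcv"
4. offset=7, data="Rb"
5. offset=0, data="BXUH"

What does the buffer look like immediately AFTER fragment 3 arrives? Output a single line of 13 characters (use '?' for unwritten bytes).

Answer: ????nRC??FcvO

Derivation:
Fragment 1: offset=12 data="O" -> buffer=????????????O
Fragment 2: offset=4 data="nRC" -> buffer=????nRC?????O
Fragment 3: offset=9 data="Fcv" -> buffer=????nRC??FcvO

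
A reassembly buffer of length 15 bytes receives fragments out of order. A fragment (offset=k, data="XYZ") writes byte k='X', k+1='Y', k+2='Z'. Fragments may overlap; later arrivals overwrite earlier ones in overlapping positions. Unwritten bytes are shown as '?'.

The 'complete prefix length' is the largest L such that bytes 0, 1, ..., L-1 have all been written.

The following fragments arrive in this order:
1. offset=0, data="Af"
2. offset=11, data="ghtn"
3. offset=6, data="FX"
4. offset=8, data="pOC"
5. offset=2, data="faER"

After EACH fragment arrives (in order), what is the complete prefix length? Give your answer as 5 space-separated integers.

Answer: 2 2 2 2 15

Derivation:
Fragment 1: offset=0 data="Af" -> buffer=Af????????????? -> prefix_len=2
Fragment 2: offset=11 data="ghtn" -> buffer=Af?????????ghtn -> prefix_len=2
Fragment 3: offset=6 data="FX" -> buffer=Af????FX???ghtn -> prefix_len=2
Fragment 4: offset=8 data="pOC" -> buffer=Af????FXpOCghtn -> prefix_len=2
Fragment 5: offset=2 data="faER" -> buffer=AffaERFXpOCghtn -> prefix_len=15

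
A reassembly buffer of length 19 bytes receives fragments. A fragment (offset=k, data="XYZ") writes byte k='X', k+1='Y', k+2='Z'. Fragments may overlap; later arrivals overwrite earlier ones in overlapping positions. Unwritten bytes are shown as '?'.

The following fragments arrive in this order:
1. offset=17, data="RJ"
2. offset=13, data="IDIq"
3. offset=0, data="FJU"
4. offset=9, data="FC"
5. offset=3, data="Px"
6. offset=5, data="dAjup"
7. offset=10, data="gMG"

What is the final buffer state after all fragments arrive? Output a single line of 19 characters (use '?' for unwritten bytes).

Answer: FJUPxdAjupgMGIDIqRJ

Derivation:
Fragment 1: offset=17 data="RJ" -> buffer=?????????????????RJ
Fragment 2: offset=13 data="IDIq" -> buffer=?????????????IDIqRJ
Fragment 3: offset=0 data="FJU" -> buffer=FJU??????????IDIqRJ
Fragment 4: offset=9 data="FC" -> buffer=FJU??????FC??IDIqRJ
Fragment 5: offset=3 data="Px" -> buffer=FJUPx????FC??IDIqRJ
Fragment 6: offset=5 data="dAjup" -> buffer=FJUPxdAjupC??IDIqRJ
Fragment 7: offset=10 data="gMG" -> buffer=FJUPxdAjupgMGIDIqRJ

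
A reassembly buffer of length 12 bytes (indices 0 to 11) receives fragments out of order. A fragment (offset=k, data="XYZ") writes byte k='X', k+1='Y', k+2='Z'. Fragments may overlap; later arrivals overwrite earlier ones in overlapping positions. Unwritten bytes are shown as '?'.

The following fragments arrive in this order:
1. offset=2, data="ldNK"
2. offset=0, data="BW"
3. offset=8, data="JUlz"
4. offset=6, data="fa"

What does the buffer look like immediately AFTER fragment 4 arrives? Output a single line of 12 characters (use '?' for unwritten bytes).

Answer: BWldNKfaJUlz

Derivation:
Fragment 1: offset=2 data="ldNK" -> buffer=??ldNK??????
Fragment 2: offset=0 data="BW" -> buffer=BWldNK??????
Fragment 3: offset=8 data="JUlz" -> buffer=BWldNK??JUlz
Fragment 4: offset=6 data="fa" -> buffer=BWldNKfaJUlz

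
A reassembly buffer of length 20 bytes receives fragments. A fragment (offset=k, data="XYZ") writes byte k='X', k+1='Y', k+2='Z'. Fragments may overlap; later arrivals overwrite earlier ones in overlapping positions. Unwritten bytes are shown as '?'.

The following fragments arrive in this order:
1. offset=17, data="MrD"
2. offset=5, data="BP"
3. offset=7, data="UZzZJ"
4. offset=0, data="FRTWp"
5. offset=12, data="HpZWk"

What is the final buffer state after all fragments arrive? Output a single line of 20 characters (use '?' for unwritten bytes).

Fragment 1: offset=17 data="MrD" -> buffer=?????????????????MrD
Fragment 2: offset=5 data="BP" -> buffer=?????BP??????????MrD
Fragment 3: offset=7 data="UZzZJ" -> buffer=?????BPUZzZJ?????MrD
Fragment 4: offset=0 data="FRTWp" -> buffer=FRTWpBPUZzZJ?????MrD
Fragment 5: offset=12 data="HpZWk" -> buffer=FRTWpBPUZzZJHpZWkMrD

Answer: FRTWpBPUZzZJHpZWkMrD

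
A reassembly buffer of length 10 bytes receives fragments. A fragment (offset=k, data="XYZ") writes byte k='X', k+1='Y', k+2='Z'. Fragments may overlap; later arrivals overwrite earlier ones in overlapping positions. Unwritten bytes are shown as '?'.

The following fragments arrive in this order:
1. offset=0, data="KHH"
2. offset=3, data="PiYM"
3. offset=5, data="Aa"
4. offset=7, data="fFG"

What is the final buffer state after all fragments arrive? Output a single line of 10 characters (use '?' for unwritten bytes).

Fragment 1: offset=0 data="KHH" -> buffer=KHH???????
Fragment 2: offset=3 data="PiYM" -> buffer=KHHPiYM???
Fragment 3: offset=5 data="Aa" -> buffer=KHHPiAa???
Fragment 4: offset=7 data="fFG" -> buffer=KHHPiAafFG

Answer: KHHPiAafFG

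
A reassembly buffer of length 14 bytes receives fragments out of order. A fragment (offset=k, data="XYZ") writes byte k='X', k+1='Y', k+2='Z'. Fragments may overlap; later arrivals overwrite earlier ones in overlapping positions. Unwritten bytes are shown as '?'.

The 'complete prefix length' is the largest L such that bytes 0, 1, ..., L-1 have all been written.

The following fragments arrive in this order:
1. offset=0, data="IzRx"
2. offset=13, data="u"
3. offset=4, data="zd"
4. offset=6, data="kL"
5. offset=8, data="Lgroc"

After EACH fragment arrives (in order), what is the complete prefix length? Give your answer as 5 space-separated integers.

Fragment 1: offset=0 data="IzRx" -> buffer=IzRx?????????? -> prefix_len=4
Fragment 2: offset=13 data="u" -> buffer=IzRx?????????u -> prefix_len=4
Fragment 3: offset=4 data="zd" -> buffer=IzRxzd???????u -> prefix_len=6
Fragment 4: offset=6 data="kL" -> buffer=IzRxzdkL?????u -> prefix_len=8
Fragment 5: offset=8 data="Lgroc" -> buffer=IzRxzdkLLgrocu -> prefix_len=14

Answer: 4 4 6 8 14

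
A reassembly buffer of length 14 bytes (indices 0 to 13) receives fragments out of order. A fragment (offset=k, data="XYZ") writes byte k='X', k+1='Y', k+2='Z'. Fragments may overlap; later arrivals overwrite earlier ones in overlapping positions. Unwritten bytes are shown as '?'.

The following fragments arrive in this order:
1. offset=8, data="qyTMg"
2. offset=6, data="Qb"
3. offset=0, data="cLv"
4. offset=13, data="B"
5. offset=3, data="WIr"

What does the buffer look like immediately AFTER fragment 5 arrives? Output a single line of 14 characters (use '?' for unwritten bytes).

Answer: cLvWIrQbqyTMgB

Derivation:
Fragment 1: offset=8 data="qyTMg" -> buffer=????????qyTMg?
Fragment 2: offset=6 data="Qb" -> buffer=??????QbqyTMg?
Fragment 3: offset=0 data="cLv" -> buffer=cLv???QbqyTMg?
Fragment 4: offset=13 data="B" -> buffer=cLv???QbqyTMgB
Fragment 5: offset=3 data="WIr" -> buffer=cLvWIrQbqyTMgB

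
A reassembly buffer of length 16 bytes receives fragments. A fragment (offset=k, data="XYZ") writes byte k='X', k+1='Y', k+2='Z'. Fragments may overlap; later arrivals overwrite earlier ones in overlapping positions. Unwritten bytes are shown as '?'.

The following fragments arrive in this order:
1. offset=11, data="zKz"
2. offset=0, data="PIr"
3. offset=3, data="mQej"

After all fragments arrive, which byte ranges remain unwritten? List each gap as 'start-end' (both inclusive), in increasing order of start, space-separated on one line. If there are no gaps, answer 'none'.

Answer: 7-10 14-15

Derivation:
Fragment 1: offset=11 len=3
Fragment 2: offset=0 len=3
Fragment 3: offset=3 len=4
Gaps: 7-10 14-15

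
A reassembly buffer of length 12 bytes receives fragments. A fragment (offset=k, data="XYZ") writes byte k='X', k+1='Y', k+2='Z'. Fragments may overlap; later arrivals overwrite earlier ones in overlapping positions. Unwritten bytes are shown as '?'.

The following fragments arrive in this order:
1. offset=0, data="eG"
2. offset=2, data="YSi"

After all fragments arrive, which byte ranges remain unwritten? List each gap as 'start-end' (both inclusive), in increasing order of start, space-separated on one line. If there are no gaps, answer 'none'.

Fragment 1: offset=0 len=2
Fragment 2: offset=2 len=3
Gaps: 5-11

Answer: 5-11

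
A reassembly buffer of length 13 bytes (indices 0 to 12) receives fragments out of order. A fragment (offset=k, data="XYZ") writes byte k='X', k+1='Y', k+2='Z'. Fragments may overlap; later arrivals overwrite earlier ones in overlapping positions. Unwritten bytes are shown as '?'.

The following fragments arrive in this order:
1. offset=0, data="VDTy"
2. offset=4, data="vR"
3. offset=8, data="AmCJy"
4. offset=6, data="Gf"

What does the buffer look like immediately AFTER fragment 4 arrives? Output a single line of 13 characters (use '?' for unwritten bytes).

Fragment 1: offset=0 data="VDTy" -> buffer=VDTy?????????
Fragment 2: offset=4 data="vR" -> buffer=VDTyvR???????
Fragment 3: offset=8 data="AmCJy" -> buffer=VDTyvR??AmCJy
Fragment 4: offset=6 data="Gf" -> buffer=VDTyvRGfAmCJy

Answer: VDTyvRGfAmCJy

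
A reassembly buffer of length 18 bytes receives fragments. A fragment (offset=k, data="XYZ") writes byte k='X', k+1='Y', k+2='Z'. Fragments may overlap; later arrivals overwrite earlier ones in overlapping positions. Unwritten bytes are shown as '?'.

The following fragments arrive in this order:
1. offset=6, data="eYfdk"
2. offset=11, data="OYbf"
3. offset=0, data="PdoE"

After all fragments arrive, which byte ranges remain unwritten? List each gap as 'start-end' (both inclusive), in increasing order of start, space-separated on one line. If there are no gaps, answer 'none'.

Fragment 1: offset=6 len=5
Fragment 2: offset=11 len=4
Fragment 3: offset=0 len=4
Gaps: 4-5 15-17

Answer: 4-5 15-17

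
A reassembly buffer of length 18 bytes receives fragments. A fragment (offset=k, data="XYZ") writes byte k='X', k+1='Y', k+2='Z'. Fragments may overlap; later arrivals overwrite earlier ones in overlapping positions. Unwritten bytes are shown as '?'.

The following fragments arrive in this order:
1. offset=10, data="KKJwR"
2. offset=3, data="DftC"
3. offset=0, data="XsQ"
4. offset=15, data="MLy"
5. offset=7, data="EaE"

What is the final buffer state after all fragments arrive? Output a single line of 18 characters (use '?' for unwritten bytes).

Answer: XsQDftCEaEKKJwRMLy

Derivation:
Fragment 1: offset=10 data="KKJwR" -> buffer=??????????KKJwR???
Fragment 2: offset=3 data="DftC" -> buffer=???DftC???KKJwR???
Fragment 3: offset=0 data="XsQ" -> buffer=XsQDftC???KKJwR???
Fragment 4: offset=15 data="MLy" -> buffer=XsQDftC???KKJwRMLy
Fragment 5: offset=7 data="EaE" -> buffer=XsQDftCEaEKKJwRMLy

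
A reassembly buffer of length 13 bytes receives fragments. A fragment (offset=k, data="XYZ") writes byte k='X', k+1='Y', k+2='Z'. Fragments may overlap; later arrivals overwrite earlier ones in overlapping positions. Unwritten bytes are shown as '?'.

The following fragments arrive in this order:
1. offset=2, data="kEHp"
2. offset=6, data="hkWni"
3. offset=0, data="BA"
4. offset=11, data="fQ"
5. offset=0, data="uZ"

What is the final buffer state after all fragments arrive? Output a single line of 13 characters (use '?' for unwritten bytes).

Answer: uZkEHphkWnifQ

Derivation:
Fragment 1: offset=2 data="kEHp" -> buffer=??kEHp???????
Fragment 2: offset=6 data="hkWni" -> buffer=??kEHphkWni??
Fragment 3: offset=0 data="BA" -> buffer=BAkEHphkWni??
Fragment 4: offset=11 data="fQ" -> buffer=BAkEHphkWnifQ
Fragment 5: offset=0 data="uZ" -> buffer=uZkEHphkWnifQ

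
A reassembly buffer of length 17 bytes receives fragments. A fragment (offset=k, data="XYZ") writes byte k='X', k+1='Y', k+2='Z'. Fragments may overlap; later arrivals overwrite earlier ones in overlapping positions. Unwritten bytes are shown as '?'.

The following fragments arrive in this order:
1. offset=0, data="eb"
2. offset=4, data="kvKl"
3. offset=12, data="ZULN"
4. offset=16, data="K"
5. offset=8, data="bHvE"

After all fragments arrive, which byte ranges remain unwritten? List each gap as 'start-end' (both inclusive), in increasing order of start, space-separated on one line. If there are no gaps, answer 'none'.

Fragment 1: offset=0 len=2
Fragment 2: offset=4 len=4
Fragment 3: offset=12 len=4
Fragment 4: offset=16 len=1
Fragment 5: offset=8 len=4
Gaps: 2-3

Answer: 2-3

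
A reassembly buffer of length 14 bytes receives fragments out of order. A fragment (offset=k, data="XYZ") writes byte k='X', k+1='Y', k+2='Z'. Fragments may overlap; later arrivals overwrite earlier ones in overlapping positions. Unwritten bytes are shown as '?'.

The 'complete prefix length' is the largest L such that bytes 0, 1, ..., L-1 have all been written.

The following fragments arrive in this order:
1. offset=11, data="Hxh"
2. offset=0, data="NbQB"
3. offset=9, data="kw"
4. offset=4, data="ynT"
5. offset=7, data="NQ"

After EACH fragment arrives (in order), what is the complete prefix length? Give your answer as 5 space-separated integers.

Fragment 1: offset=11 data="Hxh" -> buffer=???????????Hxh -> prefix_len=0
Fragment 2: offset=0 data="NbQB" -> buffer=NbQB???????Hxh -> prefix_len=4
Fragment 3: offset=9 data="kw" -> buffer=NbQB?????kwHxh -> prefix_len=4
Fragment 4: offset=4 data="ynT" -> buffer=NbQBynT??kwHxh -> prefix_len=7
Fragment 5: offset=7 data="NQ" -> buffer=NbQBynTNQkwHxh -> prefix_len=14

Answer: 0 4 4 7 14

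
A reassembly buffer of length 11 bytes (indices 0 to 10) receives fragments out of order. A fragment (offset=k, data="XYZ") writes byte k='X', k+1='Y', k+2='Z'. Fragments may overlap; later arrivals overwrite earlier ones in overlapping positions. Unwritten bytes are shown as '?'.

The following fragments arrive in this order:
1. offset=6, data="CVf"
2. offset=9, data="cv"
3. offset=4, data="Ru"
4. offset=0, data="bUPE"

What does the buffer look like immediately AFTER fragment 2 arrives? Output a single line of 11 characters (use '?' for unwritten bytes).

Fragment 1: offset=6 data="CVf" -> buffer=??????CVf??
Fragment 2: offset=9 data="cv" -> buffer=??????CVfcv

Answer: ??????CVfcv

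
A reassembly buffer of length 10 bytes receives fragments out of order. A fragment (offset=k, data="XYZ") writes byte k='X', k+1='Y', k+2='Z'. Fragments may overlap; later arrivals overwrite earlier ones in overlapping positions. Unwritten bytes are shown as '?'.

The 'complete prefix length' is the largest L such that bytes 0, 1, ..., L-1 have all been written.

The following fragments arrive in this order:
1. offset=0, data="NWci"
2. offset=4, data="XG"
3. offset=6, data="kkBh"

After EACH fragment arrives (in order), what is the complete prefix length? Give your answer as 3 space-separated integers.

Answer: 4 6 10

Derivation:
Fragment 1: offset=0 data="NWci" -> buffer=NWci?????? -> prefix_len=4
Fragment 2: offset=4 data="XG" -> buffer=NWciXG???? -> prefix_len=6
Fragment 3: offset=6 data="kkBh" -> buffer=NWciXGkkBh -> prefix_len=10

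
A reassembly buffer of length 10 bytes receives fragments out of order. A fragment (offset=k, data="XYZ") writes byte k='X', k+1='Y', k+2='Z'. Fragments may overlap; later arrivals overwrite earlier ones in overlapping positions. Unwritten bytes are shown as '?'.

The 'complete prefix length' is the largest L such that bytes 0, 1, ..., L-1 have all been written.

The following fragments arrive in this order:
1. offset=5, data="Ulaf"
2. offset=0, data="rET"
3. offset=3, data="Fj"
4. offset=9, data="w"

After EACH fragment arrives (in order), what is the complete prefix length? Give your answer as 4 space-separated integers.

Fragment 1: offset=5 data="Ulaf" -> buffer=?????Ulaf? -> prefix_len=0
Fragment 2: offset=0 data="rET" -> buffer=rET??Ulaf? -> prefix_len=3
Fragment 3: offset=3 data="Fj" -> buffer=rETFjUlaf? -> prefix_len=9
Fragment 4: offset=9 data="w" -> buffer=rETFjUlafw -> prefix_len=10

Answer: 0 3 9 10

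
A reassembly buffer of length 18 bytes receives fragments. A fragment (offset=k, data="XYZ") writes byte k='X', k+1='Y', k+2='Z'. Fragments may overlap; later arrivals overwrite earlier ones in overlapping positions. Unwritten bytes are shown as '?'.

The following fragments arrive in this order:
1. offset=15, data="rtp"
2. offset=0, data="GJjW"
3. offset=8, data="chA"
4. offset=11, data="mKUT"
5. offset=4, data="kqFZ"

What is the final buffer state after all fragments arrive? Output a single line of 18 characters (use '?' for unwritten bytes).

Fragment 1: offset=15 data="rtp" -> buffer=???????????????rtp
Fragment 2: offset=0 data="GJjW" -> buffer=GJjW???????????rtp
Fragment 3: offset=8 data="chA" -> buffer=GJjW????chA????rtp
Fragment 4: offset=11 data="mKUT" -> buffer=GJjW????chAmKUTrtp
Fragment 5: offset=4 data="kqFZ" -> buffer=GJjWkqFZchAmKUTrtp

Answer: GJjWkqFZchAmKUTrtp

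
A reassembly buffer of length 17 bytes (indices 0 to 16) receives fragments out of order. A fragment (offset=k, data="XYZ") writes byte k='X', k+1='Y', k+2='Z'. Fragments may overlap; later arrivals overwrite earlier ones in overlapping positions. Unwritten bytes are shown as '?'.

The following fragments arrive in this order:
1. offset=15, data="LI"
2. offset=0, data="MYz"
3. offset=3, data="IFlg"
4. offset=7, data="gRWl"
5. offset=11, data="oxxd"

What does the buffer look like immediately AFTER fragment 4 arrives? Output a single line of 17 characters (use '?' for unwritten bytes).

Fragment 1: offset=15 data="LI" -> buffer=???????????????LI
Fragment 2: offset=0 data="MYz" -> buffer=MYz????????????LI
Fragment 3: offset=3 data="IFlg" -> buffer=MYzIFlg????????LI
Fragment 4: offset=7 data="gRWl" -> buffer=MYzIFlggRWl????LI

Answer: MYzIFlggRWl????LI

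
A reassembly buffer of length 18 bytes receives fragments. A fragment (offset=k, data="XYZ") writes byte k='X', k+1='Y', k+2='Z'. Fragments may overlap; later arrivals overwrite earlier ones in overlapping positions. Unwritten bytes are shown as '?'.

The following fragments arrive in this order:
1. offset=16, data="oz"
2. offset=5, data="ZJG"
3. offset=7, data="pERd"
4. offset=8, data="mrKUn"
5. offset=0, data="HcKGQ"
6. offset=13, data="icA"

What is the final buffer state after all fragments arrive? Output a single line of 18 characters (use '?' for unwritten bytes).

Fragment 1: offset=16 data="oz" -> buffer=????????????????oz
Fragment 2: offset=5 data="ZJG" -> buffer=?????ZJG????????oz
Fragment 3: offset=7 data="pERd" -> buffer=?????ZJpERd?????oz
Fragment 4: offset=8 data="mrKUn" -> buffer=?????ZJpmrKUn???oz
Fragment 5: offset=0 data="HcKGQ" -> buffer=HcKGQZJpmrKUn???oz
Fragment 6: offset=13 data="icA" -> buffer=HcKGQZJpmrKUnicAoz

Answer: HcKGQZJpmrKUnicAoz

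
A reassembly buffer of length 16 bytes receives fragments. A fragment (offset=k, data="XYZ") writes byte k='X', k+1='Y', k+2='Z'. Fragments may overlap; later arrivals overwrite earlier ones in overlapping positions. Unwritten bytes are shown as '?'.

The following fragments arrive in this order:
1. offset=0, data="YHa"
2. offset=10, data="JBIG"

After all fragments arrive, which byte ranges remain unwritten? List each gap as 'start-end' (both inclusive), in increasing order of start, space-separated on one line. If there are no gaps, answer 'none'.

Fragment 1: offset=0 len=3
Fragment 2: offset=10 len=4
Gaps: 3-9 14-15

Answer: 3-9 14-15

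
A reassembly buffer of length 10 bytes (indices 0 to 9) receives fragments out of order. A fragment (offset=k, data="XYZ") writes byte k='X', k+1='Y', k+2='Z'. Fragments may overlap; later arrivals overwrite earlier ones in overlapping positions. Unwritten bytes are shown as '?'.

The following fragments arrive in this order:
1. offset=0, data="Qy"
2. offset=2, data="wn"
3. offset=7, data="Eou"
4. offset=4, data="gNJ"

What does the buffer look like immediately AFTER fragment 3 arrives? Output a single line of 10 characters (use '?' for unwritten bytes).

Fragment 1: offset=0 data="Qy" -> buffer=Qy????????
Fragment 2: offset=2 data="wn" -> buffer=Qywn??????
Fragment 3: offset=7 data="Eou" -> buffer=Qywn???Eou

Answer: Qywn???Eou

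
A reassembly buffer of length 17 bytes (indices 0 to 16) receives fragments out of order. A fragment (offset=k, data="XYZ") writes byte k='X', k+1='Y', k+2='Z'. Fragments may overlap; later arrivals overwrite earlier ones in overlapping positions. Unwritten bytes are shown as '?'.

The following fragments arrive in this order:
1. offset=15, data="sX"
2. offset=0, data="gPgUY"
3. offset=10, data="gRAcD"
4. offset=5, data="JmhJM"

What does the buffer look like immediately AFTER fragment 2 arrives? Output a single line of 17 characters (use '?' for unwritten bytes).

Fragment 1: offset=15 data="sX" -> buffer=???????????????sX
Fragment 2: offset=0 data="gPgUY" -> buffer=gPgUY??????????sX

Answer: gPgUY??????????sX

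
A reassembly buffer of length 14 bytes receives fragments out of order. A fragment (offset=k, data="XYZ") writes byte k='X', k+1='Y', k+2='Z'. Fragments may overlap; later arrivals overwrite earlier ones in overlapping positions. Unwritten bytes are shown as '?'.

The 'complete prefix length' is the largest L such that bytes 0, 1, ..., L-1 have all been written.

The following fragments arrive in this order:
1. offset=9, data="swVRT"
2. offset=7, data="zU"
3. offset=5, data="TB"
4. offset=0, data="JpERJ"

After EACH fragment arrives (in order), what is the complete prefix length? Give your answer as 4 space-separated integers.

Fragment 1: offset=9 data="swVRT" -> buffer=?????????swVRT -> prefix_len=0
Fragment 2: offset=7 data="zU" -> buffer=???????zUswVRT -> prefix_len=0
Fragment 3: offset=5 data="TB" -> buffer=?????TBzUswVRT -> prefix_len=0
Fragment 4: offset=0 data="JpERJ" -> buffer=JpERJTBzUswVRT -> prefix_len=14

Answer: 0 0 0 14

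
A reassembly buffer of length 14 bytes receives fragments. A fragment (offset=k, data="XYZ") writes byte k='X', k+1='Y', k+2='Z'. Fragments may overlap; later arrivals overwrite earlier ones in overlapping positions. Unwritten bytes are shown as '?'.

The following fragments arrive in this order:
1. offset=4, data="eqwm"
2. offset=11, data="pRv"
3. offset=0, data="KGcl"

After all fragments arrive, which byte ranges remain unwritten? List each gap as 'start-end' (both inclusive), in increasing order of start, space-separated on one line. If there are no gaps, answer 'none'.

Answer: 8-10

Derivation:
Fragment 1: offset=4 len=4
Fragment 2: offset=11 len=3
Fragment 3: offset=0 len=4
Gaps: 8-10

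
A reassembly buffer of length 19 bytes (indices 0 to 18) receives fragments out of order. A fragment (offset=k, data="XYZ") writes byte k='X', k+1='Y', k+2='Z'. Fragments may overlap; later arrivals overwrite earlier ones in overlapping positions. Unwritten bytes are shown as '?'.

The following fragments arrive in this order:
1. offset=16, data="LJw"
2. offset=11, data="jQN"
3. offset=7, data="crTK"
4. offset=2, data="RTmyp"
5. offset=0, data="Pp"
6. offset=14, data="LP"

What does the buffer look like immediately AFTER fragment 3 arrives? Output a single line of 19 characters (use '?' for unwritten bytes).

Answer: ???????crTKjQN??LJw

Derivation:
Fragment 1: offset=16 data="LJw" -> buffer=????????????????LJw
Fragment 2: offset=11 data="jQN" -> buffer=???????????jQN??LJw
Fragment 3: offset=7 data="crTK" -> buffer=???????crTKjQN??LJw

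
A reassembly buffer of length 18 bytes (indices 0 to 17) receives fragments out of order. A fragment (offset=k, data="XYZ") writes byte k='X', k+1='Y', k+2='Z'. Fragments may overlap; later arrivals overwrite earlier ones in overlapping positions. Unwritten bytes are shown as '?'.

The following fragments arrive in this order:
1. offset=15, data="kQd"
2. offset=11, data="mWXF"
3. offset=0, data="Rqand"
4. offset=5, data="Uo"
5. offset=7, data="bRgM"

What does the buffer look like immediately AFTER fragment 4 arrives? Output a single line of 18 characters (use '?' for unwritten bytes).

Fragment 1: offset=15 data="kQd" -> buffer=???????????????kQd
Fragment 2: offset=11 data="mWXF" -> buffer=???????????mWXFkQd
Fragment 3: offset=0 data="Rqand" -> buffer=Rqand??????mWXFkQd
Fragment 4: offset=5 data="Uo" -> buffer=RqandUo????mWXFkQd

Answer: RqandUo????mWXFkQd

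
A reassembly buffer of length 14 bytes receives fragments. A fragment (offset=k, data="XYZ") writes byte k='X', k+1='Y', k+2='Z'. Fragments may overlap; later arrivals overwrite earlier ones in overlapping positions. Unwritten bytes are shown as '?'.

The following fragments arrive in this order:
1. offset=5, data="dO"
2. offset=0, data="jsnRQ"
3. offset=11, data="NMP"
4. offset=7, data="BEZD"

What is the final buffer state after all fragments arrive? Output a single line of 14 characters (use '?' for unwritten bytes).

Answer: jsnRQdOBEZDNMP

Derivation:
Fragment 1: offset=5 data="dO" -> buffer=?????dO???????
Fragment 2: offset=0 data="jsnRQ" -> buffer=jsnRQdO???????
Fragment 3: offset=11 data="NMP" -> buffer=jsnRQdO????NMP
Fragment 4: offset=7 data="BEZD" -> buffer=jsnRQdOBEZDNMP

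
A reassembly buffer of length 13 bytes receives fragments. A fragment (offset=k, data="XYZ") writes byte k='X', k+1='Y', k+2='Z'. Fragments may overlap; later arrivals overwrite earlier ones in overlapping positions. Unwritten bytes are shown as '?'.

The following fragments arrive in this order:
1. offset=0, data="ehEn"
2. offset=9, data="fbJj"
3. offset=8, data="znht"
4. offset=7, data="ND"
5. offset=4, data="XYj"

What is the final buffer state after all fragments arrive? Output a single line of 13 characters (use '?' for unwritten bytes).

Answer: ehEnXYjNDnhtj

Derivation:
Fragment 1: offset=0 data="ehEn" -> buffer=ehEn?????????
Fragment 2: offset=9 data="fbJj" -> buffer=ehEn?????fbJj
Fragment 3: offset=8 data="znht" -> buffer=ehEn????znhtj
Fragment 4: offset=7 data="ND" -> buffer=ehEn???NDnhtj
Fragment 5: offset=4 data="XYj" -> buffer=ehEnXYjNDnhtj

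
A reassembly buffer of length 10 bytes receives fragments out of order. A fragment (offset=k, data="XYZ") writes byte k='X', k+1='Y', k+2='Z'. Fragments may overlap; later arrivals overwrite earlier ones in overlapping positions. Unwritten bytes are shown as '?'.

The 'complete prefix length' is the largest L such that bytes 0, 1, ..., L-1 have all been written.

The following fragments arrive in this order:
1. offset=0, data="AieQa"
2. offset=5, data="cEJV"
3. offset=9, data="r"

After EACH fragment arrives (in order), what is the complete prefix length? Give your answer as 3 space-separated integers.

Fragment 1: offset=0 data="AieQa" -> buffer=AieQa????? -> prefix_len=5
Fragment 2: offset=5 data="cEJV" -> buffer=AieQacEJV? -> prefix_len=9
Fragment 3: offset=9 data="r" -> buffer=AieQacEJVr -> prefix_len=10

Answer: 5 9 10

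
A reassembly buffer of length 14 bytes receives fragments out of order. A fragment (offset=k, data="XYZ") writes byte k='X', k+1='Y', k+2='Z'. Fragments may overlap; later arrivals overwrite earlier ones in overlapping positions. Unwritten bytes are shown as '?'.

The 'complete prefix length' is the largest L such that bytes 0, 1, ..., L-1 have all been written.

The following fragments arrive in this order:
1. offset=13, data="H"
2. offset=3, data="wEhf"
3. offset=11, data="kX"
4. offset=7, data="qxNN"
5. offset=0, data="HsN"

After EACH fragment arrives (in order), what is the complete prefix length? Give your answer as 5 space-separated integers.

Answer: 0 0 0 0 14

Derivation:
Fragment 1: offset=13 data="H" -> buffer=?????????????H -> prefix_len=0
Fragment 2: offset=3 data="wEhf" -> buffer=???wEhf??????H -> prefix_len=0
Fragment 3: offset=11 data="kX" -> buffer=???wEhf????kXH -> prefix_len=0
Fragment 4: offset=7 data="qxNN" -> buffer=???wEhfqxNNkXH -> prefix_len=0
Fragment 5: offset=0 data="HsN" -> buffer=HsNwEhfqxNNkXH -> prefix_len=14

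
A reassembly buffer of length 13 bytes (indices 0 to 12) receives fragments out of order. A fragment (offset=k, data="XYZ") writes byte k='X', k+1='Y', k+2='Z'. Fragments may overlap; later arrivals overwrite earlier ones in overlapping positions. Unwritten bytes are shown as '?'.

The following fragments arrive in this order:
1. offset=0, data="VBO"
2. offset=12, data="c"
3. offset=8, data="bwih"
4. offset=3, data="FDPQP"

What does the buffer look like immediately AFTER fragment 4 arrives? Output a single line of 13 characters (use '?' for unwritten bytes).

Answer: VBOFDPQPbwihc

Derivation:
Fragment 1: offset=0 data="VBO" -> buffer=VBO??????????
Fragment 2: offset=12 data="c" -> buffer=VBO?????????c
Fragment 3: offset=8 data="bwih" -> buffer=VBO?????bwihc
Fragment 4: offset=3 data="FDPQP" -> buffer=VBOFDPQPbwihc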